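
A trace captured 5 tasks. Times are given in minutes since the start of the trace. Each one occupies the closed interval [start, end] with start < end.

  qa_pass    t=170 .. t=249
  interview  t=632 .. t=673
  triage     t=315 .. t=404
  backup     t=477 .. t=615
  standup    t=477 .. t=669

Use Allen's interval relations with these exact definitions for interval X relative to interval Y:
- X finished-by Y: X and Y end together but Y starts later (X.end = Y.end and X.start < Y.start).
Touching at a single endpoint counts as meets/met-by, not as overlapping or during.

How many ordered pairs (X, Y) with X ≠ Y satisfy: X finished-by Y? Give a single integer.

0

Checking all 20 ordered pairs for relation 'finished-by'; matching pairs in alphabetical order:
No pair satisfies it.
Count: 0.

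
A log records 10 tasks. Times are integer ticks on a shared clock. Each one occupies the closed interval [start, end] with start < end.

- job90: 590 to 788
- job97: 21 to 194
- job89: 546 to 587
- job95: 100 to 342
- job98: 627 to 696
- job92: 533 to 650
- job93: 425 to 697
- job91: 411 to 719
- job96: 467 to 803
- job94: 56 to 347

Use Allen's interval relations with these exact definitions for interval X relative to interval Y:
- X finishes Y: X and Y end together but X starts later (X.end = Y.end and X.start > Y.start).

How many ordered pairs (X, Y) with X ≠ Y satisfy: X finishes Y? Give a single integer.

Checking all 90 ordered pairs for relation 'finishes'; matching pairs in alphabetical order:
No pair satisfies it.
Count: 0.

0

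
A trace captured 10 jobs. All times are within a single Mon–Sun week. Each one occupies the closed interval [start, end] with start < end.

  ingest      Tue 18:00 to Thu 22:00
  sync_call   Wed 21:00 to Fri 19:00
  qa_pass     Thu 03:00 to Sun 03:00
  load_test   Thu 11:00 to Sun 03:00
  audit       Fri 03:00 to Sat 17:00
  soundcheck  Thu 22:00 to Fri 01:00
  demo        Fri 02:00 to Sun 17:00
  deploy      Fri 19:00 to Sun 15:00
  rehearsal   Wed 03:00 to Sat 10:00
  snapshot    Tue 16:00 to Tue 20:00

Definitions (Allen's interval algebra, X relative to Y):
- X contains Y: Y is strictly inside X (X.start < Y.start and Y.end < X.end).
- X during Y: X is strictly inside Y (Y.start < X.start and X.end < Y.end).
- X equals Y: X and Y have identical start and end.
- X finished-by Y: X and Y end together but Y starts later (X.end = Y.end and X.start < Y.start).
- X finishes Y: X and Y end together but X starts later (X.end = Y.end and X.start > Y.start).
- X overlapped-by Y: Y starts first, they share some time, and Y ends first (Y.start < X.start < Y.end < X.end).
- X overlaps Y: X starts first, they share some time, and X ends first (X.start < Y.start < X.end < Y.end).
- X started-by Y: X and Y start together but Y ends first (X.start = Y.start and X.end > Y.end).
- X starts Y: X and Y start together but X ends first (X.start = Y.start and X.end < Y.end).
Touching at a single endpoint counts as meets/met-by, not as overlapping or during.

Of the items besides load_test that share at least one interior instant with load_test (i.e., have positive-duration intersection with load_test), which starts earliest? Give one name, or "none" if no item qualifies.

Target load_test = [Thu 11:00, Sun 03:00].
audit [Fri 03:00, Sat 17:00] → during → candidate.
demo [Fri 02:00, Sun 17:00] → overlapped-by → candidate.
deploy [Fri 19:00, Sun 15:00] → overlapped-by → candidate.
ingest [Tue 18:00, Thu 22:00] → overlaps → candidate.
qa_pass [Thu 03:00, Sun 03:00] → finished-by → candidate.
rehearsal [Wed 03:00, Sat 10:00] → overlaps → candidate.
snapshot [Tue 16:00, Tue 20:00] → before → excluded.
soundcheck [Thu 22:00, Fri 01:00] → during → candidate.
sync_call [Wed 21:00, Fri 19:00] → overlaps → candidate.
Among candidates, earliest start is Tue 18:00 → ingest.

ingest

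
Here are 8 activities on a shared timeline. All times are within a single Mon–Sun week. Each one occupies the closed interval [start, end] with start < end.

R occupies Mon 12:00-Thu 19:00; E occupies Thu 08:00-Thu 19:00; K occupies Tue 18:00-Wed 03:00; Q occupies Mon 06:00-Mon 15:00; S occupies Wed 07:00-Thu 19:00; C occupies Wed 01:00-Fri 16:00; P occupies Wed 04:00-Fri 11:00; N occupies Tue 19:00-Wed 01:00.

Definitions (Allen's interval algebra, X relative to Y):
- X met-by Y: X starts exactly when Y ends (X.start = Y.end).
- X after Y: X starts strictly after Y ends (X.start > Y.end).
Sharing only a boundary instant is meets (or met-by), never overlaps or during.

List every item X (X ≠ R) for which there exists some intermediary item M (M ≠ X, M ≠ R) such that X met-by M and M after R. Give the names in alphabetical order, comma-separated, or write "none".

none

Target R = [Mon 12:00, Thu 19:00].
Intermediaries M with M after R: none.
Union: none.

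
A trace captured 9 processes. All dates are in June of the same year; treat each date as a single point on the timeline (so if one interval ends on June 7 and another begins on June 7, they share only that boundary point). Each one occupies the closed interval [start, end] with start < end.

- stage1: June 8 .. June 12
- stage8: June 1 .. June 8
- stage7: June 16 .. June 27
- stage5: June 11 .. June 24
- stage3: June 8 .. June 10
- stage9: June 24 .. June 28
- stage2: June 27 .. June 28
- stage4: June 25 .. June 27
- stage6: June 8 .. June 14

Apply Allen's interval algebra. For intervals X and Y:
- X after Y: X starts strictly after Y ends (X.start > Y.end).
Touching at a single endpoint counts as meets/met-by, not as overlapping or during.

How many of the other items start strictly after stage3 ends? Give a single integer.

Target stage3 = [June 8, June 10].
stage1 [June 8, June 12] → started-by → no.
stage2 [June 27, June 28] → after → counts.
stage4 [June 25, June 27] → after → counts.
stage5 [June 11, June 24] → after → counts.
stage6 [June 8, June 14] → started-by → no.
stage7 [June 16, June 27] → after → counts.
stage8 [June 1, June 8] → meets → no.
stage9 [June 24, June 28] → after → counts.
Total: 5.

5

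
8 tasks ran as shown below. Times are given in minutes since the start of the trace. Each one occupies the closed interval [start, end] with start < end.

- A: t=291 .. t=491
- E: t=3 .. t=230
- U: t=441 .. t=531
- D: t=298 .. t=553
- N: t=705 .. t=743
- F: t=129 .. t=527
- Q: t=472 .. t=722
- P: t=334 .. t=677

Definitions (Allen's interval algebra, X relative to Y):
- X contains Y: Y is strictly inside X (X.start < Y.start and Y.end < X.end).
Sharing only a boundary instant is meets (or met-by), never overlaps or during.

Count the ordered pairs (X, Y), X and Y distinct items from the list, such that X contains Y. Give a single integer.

Checking all 56 ordered pairs for relation 'contains'; matching pairs in alphabetical order:
(D, U): D contains U ✓
(F, A): F contains A ✓
(P, U): P contains U ✓
Count: 3.

3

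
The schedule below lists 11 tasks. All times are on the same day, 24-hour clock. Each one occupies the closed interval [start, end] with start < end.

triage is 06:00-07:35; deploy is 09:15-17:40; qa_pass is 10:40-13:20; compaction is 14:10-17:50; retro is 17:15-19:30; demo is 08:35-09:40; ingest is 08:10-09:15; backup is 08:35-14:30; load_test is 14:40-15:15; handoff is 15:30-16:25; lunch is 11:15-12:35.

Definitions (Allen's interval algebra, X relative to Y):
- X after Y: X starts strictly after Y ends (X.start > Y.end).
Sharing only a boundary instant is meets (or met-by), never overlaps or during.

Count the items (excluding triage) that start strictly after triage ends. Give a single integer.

10

Target triage = [06:00, 07:35].
backup [08:35, 14:30] → after → counts.
compaction [14:10, 17:50] → after → counts.
demo [08:35, 09:40] → after → counts.
deploy [09:15, 17:40] → after → counts.
handoff [15:30, 16:25] → after → counts.
ingest [08:10, 09:15] → after → counts.
load_test [14:40, 15:15] → after → counts.
lunch [11:15, 12:35] → after → counts.
qa_pass [10:40, 13:20] → after → counts.
retro [17:15, 19:30] → after → counts.
Total: 10.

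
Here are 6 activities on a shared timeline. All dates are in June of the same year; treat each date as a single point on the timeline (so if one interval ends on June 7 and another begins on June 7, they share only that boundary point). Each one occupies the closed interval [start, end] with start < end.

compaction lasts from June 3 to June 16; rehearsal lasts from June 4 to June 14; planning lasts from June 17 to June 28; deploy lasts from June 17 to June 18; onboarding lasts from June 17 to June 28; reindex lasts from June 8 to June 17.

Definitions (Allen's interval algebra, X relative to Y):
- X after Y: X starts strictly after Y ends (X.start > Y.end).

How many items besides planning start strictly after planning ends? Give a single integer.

Target planning = [June 17, June 28].
compaction [June 3, June 16] → before → no.
deploy [June 17, June 18] → starts → no.
onboarding [June 17, June 28] → equals → no.
rehearsal [June 4, June 14] → before → no.
reindex [June 8, June 17] → meets → no.
Total: 0.

0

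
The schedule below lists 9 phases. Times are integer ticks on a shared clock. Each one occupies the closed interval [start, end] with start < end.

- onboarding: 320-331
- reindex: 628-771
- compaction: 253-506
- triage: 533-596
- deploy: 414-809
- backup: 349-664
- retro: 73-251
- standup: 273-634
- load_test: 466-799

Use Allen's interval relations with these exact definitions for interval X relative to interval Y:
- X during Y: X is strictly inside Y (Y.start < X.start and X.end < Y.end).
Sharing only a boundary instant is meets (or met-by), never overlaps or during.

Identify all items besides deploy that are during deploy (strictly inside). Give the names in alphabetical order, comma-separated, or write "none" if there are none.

Target deploy = [414, 809].
backup [349, 664] → overlaps → no.
compaction [253, 506] → overlaps → no.
load_test [466, 799] → during → yes.
onboarding [320, 331] → before → no.
reindex [628, 771] → during → yes.
retro [73, 251] → before → no.
standup [273, 634] → overlaps → no.
triage [533, 596] → during → yes.
Result: load_test, reindex, triage.

load_test, reindex, triage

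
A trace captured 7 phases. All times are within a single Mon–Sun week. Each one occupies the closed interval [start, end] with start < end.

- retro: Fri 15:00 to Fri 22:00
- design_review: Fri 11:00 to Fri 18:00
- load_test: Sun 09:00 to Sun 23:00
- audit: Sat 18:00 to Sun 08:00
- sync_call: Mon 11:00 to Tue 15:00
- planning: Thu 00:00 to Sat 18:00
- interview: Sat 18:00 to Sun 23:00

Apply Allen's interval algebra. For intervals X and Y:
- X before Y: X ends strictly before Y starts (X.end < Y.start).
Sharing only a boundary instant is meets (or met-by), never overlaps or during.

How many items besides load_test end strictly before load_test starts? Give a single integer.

Target load_test = [Sun 09:00, Sun 23:00].
audit [Sat 18:00, Sun 08:00] → before → counts.
design_review [Fri 11:00, Fri 18:00] → before → counts.
interview [Sat 18:00, Sun 23:00] → finished-by → no.
planning [Thu 00:00, Sat 18:00] → before → counts.
retro [Fri 15:00, Fri 22:00] → before → counts.
sync_call [Mon 11:00, Tue 15:00] → before → counts.
Total: 5.

5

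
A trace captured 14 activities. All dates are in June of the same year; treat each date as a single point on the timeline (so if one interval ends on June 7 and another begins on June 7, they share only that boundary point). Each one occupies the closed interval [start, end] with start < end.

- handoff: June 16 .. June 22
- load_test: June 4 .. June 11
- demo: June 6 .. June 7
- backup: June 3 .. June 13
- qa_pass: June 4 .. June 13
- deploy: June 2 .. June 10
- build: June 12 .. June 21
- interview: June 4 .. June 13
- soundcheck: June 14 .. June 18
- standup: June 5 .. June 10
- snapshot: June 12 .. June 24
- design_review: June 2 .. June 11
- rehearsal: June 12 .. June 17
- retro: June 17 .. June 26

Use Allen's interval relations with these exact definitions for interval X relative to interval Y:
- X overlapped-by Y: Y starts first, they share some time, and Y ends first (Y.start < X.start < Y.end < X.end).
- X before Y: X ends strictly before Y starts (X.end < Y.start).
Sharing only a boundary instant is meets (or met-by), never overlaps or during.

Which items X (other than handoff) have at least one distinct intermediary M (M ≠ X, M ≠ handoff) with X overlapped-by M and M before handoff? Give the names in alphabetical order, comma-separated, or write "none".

Target handoff = [June 16, June 22].
Intermediaries M with M before handoff: backup, demo, deploy, design_review, interview, load_test, qa_pass, standup.
Via backup — items with X overlapped-by backup: build, rehearsal, snapshot.
Via demo — items with X overlapped-by demo: none.
Via deploy — items with X overlapped-by deploy: backup, interview, load_test, qa_pass.
Via design_review — items with X overlapped-by design_review: backup, interview, qa_pass.
Via interview — items with X overlapped-by interview: build, rehearsal, snapshot.
Via load_test — items with X overlapped-by load_test: none.
Via qa_pass — items with X overlapped-by qa_pass: build, rehearsal, snapshot.
Via standup — items with X overlapped-by standup: none.
Union: backup, build, interview, load_test, qa_pass, rehearsal, snapshot.

backup, build, interview, load_test, qa_pass, rehearsal, snapshot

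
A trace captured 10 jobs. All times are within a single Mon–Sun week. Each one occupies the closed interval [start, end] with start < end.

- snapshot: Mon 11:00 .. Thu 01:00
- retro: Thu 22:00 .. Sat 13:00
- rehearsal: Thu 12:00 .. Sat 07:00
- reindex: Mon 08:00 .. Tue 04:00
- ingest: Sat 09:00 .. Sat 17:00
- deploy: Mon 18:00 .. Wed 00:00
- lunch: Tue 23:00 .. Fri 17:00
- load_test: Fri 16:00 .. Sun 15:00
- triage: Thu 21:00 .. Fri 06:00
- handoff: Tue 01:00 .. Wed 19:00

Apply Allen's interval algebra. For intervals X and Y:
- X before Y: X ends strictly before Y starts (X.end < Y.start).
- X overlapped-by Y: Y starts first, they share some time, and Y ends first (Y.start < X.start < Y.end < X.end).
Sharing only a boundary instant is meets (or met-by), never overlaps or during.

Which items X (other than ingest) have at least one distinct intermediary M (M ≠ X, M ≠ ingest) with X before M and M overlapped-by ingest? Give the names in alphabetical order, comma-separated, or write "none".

Target ingest = [Sat 09:00, Sat 17:00].
Intermediaries M with M overlapped-by ingest: none.
Union: none.

none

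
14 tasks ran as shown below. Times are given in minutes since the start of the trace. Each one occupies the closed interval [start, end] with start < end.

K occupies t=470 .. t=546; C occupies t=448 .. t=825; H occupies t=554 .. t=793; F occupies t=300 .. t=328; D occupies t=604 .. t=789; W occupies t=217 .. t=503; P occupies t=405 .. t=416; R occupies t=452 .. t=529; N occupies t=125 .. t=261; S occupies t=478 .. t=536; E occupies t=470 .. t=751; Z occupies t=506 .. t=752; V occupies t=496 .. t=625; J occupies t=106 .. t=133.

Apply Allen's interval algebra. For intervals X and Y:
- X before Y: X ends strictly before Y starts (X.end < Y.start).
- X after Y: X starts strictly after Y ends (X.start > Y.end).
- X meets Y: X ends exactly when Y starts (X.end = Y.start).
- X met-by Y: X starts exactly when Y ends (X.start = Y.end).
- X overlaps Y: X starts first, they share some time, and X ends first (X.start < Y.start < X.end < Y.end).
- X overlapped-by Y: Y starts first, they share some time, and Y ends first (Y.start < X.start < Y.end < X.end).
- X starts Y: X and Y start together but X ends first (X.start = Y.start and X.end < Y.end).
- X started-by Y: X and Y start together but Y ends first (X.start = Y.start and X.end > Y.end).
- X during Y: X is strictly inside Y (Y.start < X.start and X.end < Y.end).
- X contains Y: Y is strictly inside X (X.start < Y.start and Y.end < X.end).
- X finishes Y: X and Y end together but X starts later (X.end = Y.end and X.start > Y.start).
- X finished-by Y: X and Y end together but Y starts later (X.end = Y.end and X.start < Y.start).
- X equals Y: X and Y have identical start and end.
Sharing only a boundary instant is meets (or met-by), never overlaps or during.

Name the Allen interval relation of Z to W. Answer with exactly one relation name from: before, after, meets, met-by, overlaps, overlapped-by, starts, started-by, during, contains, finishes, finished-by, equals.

Z = [t=506, t=752]; W = [t=217, t=503].
Compare endpoints: Z.start > W.start, Z.start > W.end, Z.end > W.start, Z.end > W.end.
That pattern is 'after'.

after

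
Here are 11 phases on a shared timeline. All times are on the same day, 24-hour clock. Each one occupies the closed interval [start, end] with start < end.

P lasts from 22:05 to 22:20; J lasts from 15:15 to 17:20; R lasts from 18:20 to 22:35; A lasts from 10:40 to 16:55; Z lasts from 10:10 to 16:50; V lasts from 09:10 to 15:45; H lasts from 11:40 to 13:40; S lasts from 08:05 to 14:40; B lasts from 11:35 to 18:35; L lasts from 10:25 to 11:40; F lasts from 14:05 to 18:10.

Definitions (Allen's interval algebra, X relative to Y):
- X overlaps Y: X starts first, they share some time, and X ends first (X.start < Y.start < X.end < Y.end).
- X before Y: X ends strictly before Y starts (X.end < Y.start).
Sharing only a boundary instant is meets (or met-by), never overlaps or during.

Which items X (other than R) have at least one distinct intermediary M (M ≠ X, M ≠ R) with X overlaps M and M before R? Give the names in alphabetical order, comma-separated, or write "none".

A, L, S, V, Z

Target R = [18:20, 22:35].
Intermediaries M with M before R: A, F, H, J, L, S, V, Z.
Via A — items with X overlaps A: L, S, V, Z.
Via F — items with X overlaps F: A, S, V, Z.
Via H — items with X overlaps H: none.
Via J — items with X overlaps J: A, V, Z.
Via L — items with X overlaps L: none.
Via S — items with X overlaps S: none.
Via V — items with X overlaps V: S.
Via Z — items with X overlaps Z: S, V.
Union: A, L, S, V, Z.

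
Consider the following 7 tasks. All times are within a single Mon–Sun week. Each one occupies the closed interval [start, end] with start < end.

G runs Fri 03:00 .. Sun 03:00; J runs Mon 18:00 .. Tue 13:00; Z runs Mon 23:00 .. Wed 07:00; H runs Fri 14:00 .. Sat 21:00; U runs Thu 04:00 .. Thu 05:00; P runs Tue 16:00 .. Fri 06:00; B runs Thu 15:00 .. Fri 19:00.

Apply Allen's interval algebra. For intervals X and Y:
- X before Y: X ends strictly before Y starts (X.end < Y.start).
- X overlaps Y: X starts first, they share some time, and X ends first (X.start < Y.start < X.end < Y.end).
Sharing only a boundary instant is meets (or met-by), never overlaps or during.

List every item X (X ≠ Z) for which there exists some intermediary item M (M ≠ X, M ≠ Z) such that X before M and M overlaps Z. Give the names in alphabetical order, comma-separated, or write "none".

none

Target Z = [Mon 23:00, Wed 07:00].
Intermediaries M with M overlaps Z: J.
Via J — items with X before J: none.
Union: none.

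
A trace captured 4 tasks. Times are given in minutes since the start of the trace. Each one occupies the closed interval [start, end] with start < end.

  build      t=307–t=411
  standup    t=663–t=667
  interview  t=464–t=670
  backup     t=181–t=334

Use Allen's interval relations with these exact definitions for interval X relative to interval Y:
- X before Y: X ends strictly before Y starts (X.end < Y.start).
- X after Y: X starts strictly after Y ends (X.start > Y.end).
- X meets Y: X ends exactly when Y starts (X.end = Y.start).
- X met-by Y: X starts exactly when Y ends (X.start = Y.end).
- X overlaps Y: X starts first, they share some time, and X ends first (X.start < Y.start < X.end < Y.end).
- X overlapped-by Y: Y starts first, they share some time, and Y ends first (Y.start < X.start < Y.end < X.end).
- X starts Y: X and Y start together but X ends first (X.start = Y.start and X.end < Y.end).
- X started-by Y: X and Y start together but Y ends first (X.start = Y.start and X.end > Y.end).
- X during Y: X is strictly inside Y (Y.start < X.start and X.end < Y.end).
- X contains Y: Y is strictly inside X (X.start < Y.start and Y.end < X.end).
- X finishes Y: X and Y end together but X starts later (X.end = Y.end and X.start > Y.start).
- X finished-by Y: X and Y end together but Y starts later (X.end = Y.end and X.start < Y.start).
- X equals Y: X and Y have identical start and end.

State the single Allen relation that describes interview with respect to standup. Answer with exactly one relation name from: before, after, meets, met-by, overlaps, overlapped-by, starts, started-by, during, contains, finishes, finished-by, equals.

interview = [t=464, t=670]; standup = [t=663, t=667].
Compare endpoints: interview.start < standup.start, interview.start < standup.end, interview.end > standup.start, interview.end > standup.end.
That pattern is 'contains'.

contains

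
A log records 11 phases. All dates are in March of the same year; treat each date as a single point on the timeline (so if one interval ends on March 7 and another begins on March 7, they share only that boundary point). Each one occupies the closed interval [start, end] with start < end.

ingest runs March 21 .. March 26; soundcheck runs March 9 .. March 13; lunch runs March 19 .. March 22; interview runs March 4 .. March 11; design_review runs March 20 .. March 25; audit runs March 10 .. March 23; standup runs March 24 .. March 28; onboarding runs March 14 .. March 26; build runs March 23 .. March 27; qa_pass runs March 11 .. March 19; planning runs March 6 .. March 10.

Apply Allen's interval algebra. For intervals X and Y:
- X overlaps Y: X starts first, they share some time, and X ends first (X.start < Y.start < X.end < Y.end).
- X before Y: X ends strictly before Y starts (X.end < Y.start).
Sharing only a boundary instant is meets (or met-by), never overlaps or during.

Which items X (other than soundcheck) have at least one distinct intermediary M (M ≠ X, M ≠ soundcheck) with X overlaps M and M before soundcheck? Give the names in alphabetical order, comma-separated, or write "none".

none

Target soundcheck = [March 9, March 13].
Intermediaries M with M before soundcheck: none.
Union: none.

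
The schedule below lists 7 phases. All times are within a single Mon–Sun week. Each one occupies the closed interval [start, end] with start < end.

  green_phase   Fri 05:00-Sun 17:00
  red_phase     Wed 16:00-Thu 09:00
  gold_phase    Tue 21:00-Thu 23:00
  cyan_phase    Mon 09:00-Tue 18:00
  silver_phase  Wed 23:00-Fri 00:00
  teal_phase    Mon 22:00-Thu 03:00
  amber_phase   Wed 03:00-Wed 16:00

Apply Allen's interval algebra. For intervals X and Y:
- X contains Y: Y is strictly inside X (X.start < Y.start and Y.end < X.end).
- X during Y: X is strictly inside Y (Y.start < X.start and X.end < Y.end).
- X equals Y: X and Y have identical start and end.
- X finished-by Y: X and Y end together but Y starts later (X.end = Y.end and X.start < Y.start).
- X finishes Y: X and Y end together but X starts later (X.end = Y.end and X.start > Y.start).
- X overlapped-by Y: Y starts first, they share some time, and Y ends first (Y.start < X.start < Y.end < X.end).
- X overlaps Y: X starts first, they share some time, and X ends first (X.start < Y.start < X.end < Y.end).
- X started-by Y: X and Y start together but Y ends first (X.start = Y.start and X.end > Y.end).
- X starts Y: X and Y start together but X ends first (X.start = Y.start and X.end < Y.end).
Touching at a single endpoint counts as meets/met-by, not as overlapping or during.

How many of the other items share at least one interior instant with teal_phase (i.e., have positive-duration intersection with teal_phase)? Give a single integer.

5

Target teal_phase = [Mon 22:00, Thu 03:00].
amber_phase [Wed 03:00, Wed 16:00] → during → counts.
cyan_phase [Mon 09:00, Tue 18:00] → overlaps → counts.
gold_phase [Tue 21:00, Thu 23:00] → overlapped-by → counts.
green_phase [Fri 05:00, Sun 17:00] → after → no.
red_phase [Wed 16:00, Thu 09:00] → overlapped-by → counts.
silver_phase [Wed 23:00, Fri 00:00] → overlapped-by → counts.
Total: 5.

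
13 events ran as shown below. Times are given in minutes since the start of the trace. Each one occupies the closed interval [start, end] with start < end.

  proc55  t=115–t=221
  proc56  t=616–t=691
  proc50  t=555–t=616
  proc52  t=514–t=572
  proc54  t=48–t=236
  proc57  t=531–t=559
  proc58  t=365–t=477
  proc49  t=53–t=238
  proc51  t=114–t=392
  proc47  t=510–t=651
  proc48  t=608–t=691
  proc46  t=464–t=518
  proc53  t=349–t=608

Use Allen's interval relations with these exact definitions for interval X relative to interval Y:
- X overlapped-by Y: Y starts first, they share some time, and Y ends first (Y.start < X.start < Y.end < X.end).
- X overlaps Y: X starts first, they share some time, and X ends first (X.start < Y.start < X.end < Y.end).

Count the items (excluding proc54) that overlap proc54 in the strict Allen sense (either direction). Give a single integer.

2

Target proc54 = [t=48, t=236].
proc46 [t=464, t=518] → after → no.
proc47 [t=510, t=651] → after → no.
proc48 [t=608, t=691] → after → no.
proc49 [t=53, t=238] → overlapped-by → counts.
proc50 [t=555, t=616] → after → no.
proc51 [t=114, t=392] → overlapped-by → counts.
proc52 [t=514, t=572] → after → no.
proc53 [t=349, t=608] → after → no.
proc55 [t=115, t=221] → during → no.
proc56 [t=616, t=691] → after → no.
proc57 [t=531, t=559] → after → no.
proc58 [t=365, t=477] → after → no.
Total: 2.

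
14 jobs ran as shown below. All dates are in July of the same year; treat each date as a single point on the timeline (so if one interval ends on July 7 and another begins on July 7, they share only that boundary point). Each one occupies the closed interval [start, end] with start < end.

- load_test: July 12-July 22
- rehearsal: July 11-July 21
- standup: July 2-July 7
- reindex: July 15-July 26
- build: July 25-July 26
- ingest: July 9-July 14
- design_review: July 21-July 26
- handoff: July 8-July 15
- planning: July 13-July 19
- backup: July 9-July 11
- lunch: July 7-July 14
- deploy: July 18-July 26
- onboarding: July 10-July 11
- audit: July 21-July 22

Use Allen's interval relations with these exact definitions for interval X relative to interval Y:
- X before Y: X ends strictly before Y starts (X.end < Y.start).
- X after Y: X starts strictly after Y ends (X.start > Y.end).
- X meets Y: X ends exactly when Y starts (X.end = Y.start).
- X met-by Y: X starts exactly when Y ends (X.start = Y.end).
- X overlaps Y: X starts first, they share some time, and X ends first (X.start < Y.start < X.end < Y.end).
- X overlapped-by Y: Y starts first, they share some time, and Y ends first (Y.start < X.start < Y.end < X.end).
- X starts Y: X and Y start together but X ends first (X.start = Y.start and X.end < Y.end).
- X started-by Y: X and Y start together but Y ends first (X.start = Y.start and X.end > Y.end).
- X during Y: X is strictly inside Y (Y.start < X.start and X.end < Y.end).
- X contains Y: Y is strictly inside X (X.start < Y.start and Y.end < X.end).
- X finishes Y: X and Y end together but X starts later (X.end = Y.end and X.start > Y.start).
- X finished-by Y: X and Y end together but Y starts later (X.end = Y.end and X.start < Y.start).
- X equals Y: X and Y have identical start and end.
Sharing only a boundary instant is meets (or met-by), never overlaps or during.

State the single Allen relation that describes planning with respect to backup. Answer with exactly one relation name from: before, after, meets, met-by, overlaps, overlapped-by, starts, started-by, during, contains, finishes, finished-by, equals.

planning = [July 13, July 19]; backup = [July 9, July 11].
Compare endpoints: planning.start > backup.start, planning.start > backup.end, planning.end > backup.start, planning.end > backup.end.
That pattern is 'after'.

after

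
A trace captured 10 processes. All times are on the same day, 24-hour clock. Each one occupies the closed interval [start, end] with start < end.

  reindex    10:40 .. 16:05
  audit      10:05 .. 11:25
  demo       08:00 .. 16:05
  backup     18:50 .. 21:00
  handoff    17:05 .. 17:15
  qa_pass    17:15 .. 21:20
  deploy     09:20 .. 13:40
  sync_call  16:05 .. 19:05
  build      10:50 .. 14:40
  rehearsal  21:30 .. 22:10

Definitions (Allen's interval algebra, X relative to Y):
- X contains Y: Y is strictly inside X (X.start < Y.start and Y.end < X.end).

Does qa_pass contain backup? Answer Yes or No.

qa_pass = [17:15, 21:20], backup = [18:50, 21:00].
Actual relation of qa_pass to backup: contains.
Asked whether 'contains' holds → Yes.

Yes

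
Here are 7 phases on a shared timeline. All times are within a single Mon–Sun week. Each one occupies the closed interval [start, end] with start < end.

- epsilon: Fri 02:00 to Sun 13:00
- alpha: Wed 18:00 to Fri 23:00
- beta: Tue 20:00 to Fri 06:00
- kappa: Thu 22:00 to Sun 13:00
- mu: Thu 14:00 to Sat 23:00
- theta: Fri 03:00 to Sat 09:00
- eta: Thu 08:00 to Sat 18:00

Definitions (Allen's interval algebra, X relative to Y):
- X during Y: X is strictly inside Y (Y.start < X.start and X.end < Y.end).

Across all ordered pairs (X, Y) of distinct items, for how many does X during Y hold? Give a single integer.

4

Checking all 42 ordered pairs for relation 'during'; matching pairs in alphabetical order:
(theta, epsilon): theta during epsilon ✓
(theta, eta): theta during eta ✓
(theta, kappa): theta during kappa ✓
(theta, mu): theta during mu ✓
Count: 4.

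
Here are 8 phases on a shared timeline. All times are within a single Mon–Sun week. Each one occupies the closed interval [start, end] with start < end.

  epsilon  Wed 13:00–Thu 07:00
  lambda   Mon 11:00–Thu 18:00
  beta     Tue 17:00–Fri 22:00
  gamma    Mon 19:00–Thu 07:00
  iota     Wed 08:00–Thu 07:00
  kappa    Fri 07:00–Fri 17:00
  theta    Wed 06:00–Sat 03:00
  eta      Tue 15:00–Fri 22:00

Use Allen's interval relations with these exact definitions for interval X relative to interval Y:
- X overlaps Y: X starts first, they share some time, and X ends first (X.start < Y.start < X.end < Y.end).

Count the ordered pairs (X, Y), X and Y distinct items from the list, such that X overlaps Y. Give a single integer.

Checking all 56 ordered pairs for relation 'overlaps'; matching pairs in alphabetical order:
(beta, theta): beta overlaps theta ✓
(eta, theta): eta overlaps theta ✓
(gamma, beta): gamma overlaps beta ✓
(gamma, eta): gamma overlaps eta ✓
(gamma, theta): gamma overlaps theta ✓
(lambda, beta): lambda overlaps beta ✓
(lambda, eta): lambda overlaps eta ✓
(lambda, theta): lambda overlaps theta ✓
Count: 8.

8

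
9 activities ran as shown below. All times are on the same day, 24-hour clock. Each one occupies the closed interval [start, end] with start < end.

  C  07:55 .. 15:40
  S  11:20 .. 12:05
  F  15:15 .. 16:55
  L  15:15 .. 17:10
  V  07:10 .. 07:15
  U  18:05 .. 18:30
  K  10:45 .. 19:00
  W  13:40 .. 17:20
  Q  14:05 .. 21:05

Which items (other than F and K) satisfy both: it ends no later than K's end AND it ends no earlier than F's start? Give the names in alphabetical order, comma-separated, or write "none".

C, L, U, W

Conditions: its end is no later than K's end (X.end <= 19:00) AND its end is no earlier than F's start (X.end >= 15:15).
C: end 15:40 <= 19:00? ✓; end 15:40 >= 15:15? ✓ → yes.
L: end 17:10 <= 19:00? ✓; end 17:10 >= 15:15? ✓ → yes.
Q: end 21:05 <= 19:00? ✗; end 21:05 >= 15:15? ✓ → no.
S: end 12:05 <= 19:00? ✓; end 12:05 >= 15:15? ✗ → no.
U: end 18:30 <= 19:00? ✓; end 18:30 >= 15:15? ✓ → yes.
V: end 07:15 <= 19:00? ✓; end 07:15 >= 15:15? ✗ → no.
W: end 17:20 <= 19:00? ✓; end 17:20 >= 15:15? ✓ → yes.
Result: C, L, U, W.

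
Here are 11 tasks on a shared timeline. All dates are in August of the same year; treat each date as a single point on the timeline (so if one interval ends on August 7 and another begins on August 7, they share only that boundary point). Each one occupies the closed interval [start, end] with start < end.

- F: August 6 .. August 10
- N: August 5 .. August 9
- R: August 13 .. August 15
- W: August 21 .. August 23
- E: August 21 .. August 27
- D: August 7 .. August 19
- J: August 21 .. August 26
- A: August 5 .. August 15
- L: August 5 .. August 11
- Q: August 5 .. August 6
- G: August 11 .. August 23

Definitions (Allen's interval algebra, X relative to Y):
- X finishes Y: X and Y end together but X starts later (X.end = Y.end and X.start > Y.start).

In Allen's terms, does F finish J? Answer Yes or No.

F = [August 6, August 10], J = [August 21, August 26].
Actual relation of F to J: before.
Asked whether 'finishes' holds → No.

No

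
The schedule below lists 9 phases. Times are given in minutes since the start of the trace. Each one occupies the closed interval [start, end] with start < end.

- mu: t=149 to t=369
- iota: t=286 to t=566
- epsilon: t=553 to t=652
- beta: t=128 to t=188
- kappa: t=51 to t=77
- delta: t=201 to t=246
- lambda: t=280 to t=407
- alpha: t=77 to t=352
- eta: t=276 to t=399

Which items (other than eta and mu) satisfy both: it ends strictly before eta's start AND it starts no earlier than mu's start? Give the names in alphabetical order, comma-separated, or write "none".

delta

Conditions: its end is strictly before eta's start (X.end < t=276) AND its start is no earlier than mu's start (X.start >= t=149).
alpha: end t=352 < t=276? ✗; start t=77 >= t=149? ✗ → no.
beta: end t=188 < t=276? ✓; start t=128 >= t=149? ✗ → no.
delta: end t=246 < t=276? ✓; start t=201 >= t=149? ✓ → yes.
epsilon: end t=652 < t=276? ✗; start t=553 >= t=149? ✓ → no.
iota: end t=566 < t=276? ✗; start t=286 >= t=149? ✓ → no.
kappa: end t=77 < t=276? ✓; start t=51 >= t=149? ✗ → no.
lambda: end t=407 < t=276? ✗; start t=280 >= t=149? ✓ → no.
Result: delta.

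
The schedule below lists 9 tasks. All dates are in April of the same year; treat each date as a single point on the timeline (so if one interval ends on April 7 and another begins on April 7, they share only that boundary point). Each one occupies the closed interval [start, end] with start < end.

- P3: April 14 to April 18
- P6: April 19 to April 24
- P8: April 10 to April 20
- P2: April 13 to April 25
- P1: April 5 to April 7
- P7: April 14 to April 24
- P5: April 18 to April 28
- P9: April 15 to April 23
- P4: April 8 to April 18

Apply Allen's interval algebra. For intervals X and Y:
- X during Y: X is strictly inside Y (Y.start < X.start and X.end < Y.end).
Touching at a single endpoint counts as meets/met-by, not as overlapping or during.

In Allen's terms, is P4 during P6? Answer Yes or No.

P4 = [April 8, April 18], P6 = [April 19, April 24].
Actual relation of P4 to P6: before.
Asked whether 'during' holds → No.

No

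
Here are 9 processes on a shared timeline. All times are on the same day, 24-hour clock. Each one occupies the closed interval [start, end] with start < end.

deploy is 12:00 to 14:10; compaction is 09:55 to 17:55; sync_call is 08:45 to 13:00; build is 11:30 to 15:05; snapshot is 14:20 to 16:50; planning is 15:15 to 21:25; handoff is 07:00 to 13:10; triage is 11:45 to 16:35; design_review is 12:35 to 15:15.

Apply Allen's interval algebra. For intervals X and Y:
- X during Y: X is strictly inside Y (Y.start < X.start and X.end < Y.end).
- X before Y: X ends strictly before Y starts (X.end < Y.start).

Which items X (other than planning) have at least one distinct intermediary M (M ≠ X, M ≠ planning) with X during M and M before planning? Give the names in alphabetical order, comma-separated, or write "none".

Target planning = [15:15, 21:25].
Intermediaries M with M before planning: build, deploy, handoff, sync_call.
Via build — items with X during build: deploy.
Via deploy — items with X during deploy: none.
Via handoff — items with X during handoff: sync_call.
Via sync_call — items with X during sync_call: none.
Union: deploy, sync_call.

deploy, sync_call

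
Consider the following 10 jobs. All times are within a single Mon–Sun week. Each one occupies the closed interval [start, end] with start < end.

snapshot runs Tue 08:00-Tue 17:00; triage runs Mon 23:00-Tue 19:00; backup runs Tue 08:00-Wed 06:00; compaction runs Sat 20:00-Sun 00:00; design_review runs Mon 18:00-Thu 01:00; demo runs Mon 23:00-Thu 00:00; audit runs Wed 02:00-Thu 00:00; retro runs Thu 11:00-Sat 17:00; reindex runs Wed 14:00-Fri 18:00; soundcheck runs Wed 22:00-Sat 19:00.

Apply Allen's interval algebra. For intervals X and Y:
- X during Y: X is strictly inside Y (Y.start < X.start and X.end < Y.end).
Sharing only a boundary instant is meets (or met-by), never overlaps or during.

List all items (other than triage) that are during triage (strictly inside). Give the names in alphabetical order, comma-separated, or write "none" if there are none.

Target triage = [Mon 23:00, Tue 19:00].
audit [Wed 02:00, Thu 00:00] → after → no.
backup [Tue 08:00, Wed 06:00] → overlapped-by → no.
compaction [Sat 20:00, Sun 00:00] → after → no.
demo [Mon 23:00, Thu 00:00] → started-by → no.
design_review [Mon 18:00, Thu 01:00] → contains → no.
reindex [Wed 14:00, Fri 18:00] → after → no.
retro [Thu 11:00, Sat 17:00] → after → no.
snapshot [Tue 08:00, Tue 17:00] → during → yes.
soundcheck [Wed 22:00, Sat 19:00] → after → no.
Result: snapshot.

snapshot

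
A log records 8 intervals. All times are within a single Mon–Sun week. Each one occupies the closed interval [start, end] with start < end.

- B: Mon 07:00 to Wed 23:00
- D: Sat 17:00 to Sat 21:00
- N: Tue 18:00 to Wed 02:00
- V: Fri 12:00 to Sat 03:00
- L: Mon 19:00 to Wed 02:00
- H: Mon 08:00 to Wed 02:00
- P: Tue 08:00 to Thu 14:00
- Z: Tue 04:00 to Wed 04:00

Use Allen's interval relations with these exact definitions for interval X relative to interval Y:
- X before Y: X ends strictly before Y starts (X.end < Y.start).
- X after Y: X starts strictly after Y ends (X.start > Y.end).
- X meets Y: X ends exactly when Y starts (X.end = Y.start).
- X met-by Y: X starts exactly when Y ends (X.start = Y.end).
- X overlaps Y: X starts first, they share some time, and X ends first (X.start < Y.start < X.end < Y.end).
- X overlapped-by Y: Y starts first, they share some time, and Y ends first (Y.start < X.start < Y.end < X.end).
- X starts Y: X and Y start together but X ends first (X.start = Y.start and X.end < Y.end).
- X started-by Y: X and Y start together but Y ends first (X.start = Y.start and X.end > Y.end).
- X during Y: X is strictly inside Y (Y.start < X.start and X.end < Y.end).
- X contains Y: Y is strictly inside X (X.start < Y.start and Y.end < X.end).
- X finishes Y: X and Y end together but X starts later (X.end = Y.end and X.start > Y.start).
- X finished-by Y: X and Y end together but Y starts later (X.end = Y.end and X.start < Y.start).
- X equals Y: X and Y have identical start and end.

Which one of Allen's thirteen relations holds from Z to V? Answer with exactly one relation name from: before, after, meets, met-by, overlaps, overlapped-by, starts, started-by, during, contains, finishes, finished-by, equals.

before

Z = [Tue 04:00, Wed 04:00]; V = [Fri 12:00, Sat 03:00].
Compare endpoints: Z.start < V.start, Z.start < V.end, Z.end < V.start, Z.end < V.end.
That pattern is 'before'.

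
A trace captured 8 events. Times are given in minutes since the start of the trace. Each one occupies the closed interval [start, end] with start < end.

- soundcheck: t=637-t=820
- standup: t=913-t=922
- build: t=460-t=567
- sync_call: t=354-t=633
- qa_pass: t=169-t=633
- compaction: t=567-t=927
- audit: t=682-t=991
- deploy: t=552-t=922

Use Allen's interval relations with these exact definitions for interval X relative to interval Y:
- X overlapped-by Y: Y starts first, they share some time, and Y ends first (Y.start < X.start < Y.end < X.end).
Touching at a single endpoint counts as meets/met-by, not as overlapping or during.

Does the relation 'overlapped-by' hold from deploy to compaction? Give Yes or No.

No

deploy = [t=552, t=922], compaction = [t=567, t=927].
Actual relation of deploy to compaction: overlaps.
Asked whether 'overlapped-by' holds → No.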